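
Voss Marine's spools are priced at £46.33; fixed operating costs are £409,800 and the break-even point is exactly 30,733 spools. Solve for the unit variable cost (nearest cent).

£33.00

At break-even, FC = Q × (P − VC), so P − VC = £409,800 ÷ 30,733 = £13.3342.
Hence VC = price − CM = £46.33 − £13.3342 = £33.00.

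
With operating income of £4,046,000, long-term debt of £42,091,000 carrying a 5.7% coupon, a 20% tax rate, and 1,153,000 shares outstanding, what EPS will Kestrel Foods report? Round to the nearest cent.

£1.14

Interest = £2,399,187.00, so EBT = £4,046,000 − £2,399,187.00 = £1,646,813.00.
After tax at 20%: net income = £1,646,813.00 × 0.80 = £1,317,450.40.
Per share: £1,317,450.40 / 1,153,000 shares = £1.14.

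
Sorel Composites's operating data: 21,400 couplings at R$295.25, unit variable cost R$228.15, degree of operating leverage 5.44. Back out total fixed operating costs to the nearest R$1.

R$1,171,980

Total contribution margin = 21,400 × R$67.10 = R$1,435,940.00.
DOL = contribution / EBIT, so EBIT = R$1,435,940.00 / 5.44 = R$263,959.56.
Fixed costs = CM − EBIT = R$1,435,940.00 − R$263,959.56 = R$1,171,980.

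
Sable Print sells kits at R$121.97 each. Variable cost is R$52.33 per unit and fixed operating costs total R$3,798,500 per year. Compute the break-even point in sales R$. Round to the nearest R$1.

Contribution margin per unit = R$121.97 − R$52.33 = R$69.64, a CM ratio of R$69.64 ÷ R$121.97 = 0.5710.
Break-even revenue = fixed costs × price ÷ CM = R$3,798,500 × R$121.97 ÷ R$69.64 = R$6,652,829.

R$6,652,829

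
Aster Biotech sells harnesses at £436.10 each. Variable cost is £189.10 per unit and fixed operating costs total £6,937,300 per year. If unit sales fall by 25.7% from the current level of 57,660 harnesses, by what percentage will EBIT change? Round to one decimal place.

Total contribution margin = 57,660 × £247.00 = £14,242,020.00.
Subtracting fixed costs: EBIT = £14,242,020.00 − £6,937,300 = £7,304,720.00.
DOL = contribution ÷ EBIT = £14,242,020.00 ÷ £7,304,720.00 = 1.9497.
So EBIT moves 1.9497 × (-25.7%) = -50.1%.

-50.1%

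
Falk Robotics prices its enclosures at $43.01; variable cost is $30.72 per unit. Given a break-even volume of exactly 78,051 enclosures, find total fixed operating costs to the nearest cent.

$959,246.79

Unit CM = price − variable cost = $43.01 − $30.72 = $12.29.
Since BE = FC / CM, FC = 78,051 × $12.29 = $959,246.79.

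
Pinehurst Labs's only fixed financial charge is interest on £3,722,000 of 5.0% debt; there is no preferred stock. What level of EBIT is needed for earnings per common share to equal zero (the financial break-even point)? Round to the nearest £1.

£186,100

Annual interest = 5.0% × £3,722,000 = £186,100.00.
Without preferred stock the financial break-even is simply EBIT = interest = £186,100.00.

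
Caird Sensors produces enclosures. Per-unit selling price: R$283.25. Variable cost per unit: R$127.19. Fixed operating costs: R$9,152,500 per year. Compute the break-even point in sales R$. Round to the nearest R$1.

CM per unit = R$283.25 − R$127.19 = R$156.06; CM ratio = R$156.06 / R$283.25 = 0.5510.
Break-even sales = FC ÷ CM ratio = R$9,152,500 × R$283.25 / R$156.06 = R$16,611,852.

R$16,611,852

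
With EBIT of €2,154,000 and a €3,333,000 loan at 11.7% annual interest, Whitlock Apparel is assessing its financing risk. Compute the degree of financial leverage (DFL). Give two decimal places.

Interest = €389,961.00.
Degree of financial leverage = EBIT / (EBIT − interest) = €2,154,000 / €1,764,039.00 = 1.2211.

1.22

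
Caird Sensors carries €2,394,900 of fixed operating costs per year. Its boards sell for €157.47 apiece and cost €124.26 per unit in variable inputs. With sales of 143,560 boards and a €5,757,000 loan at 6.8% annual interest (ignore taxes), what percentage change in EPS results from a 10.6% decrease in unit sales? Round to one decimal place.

-25.5%

Contribution at this volume is 143,560 × €33.21 = €4,767,627.60.
Operating income = contribution − fixed costs = €4,767,627.60 − €2,394,900 = €2,372,727.60.
Interest = €391,476.00, so EBIT − I = €1,981,251.60.
Degree of combined leverage = contribution ÷ (EBIT − I) = €4,767,627.60 ÷ €1,981,251.60 = 2.4064.
EPS therefore changes by 2.4064 × (-10.6%) = -25.5%.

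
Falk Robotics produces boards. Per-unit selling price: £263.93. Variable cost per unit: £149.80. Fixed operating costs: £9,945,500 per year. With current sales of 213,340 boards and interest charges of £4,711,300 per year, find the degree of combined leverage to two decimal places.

2.51

At 213,340 units, contribution = 213,340 × £114.13 = £24,348,494.20.
EBIT = £24,348,494.20 − £9,945,500 = £14,402,994.20. Interest = £4,711,300.00, so EBIT − I = £9,691,694.20.
DCL = contribution ÷ (EBIT − I) = £24,348,494.20 ÷ £9,691,694.20 = 2.5123.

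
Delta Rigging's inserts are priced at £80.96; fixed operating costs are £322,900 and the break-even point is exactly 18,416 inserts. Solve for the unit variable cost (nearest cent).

£63.43

Contribution per unit must be FC / Q = £322,900 / 18,416 = £17.5337.
Variable cost per unit = £80.96 − £17.5337 = £63.43.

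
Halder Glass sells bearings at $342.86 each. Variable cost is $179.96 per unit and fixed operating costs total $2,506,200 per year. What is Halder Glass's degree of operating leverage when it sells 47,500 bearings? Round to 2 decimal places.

1.48

Total contribution margin = 47,500 × $162.90 = $7,737,750.00.
Subtracting fixed costs: EBIT = $7,737,750.00 − $2,506,200 = $5,231,550.00.
DOL = contribution ÷ EBIT = $7,737,750.00 ÷ $5,231,550.00 = 1.4791.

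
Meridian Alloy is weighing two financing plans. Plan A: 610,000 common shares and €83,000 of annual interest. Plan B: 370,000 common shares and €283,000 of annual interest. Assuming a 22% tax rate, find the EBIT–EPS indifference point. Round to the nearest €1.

Set EPS_A = EPS_B: (EBIT − €83,000)(1 − 0.22) ÷ 610,000 = (EBIT − €283,000)(1 − 0.22) ÷ 370,000.
Cancelling (1 − t) and cross-multiplying: 370,000·(EBIT − 83,000) = 610,000·(EBIT − 283,000).
EBIT × (610,000 − 370,000) = 283,000 × 610,000 − 83,000 × 370,000 = 141,920,000,000, so EBIT = 141,920,000,000 ÷ 240,000 = 591,333.33.

€591,333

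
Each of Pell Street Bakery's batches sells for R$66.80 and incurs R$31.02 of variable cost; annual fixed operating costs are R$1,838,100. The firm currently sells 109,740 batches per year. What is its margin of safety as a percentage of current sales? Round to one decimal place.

53.2%

Unit CM = price − variable cost = R$66.80 − R$31.02 = R$35.78. Break-even units = R$1,838,100 ÷ R$35.78 = 51,372.28; break-even revenue = 51,372.28 × R$66.80 = R$3,431,667.97.
Actual sales revenue = 109,740 × R$66.80 = R$7,330,632.00.
Margin of safety = (R$7,330,632.00 − R$3,431,667.97) ÷ R$7,330,632.00 = 53.2%.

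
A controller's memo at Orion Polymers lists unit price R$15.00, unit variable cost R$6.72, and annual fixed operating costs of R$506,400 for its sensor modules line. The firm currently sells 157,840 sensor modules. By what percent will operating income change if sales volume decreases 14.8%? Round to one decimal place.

Total contribution margin = 157,840 × R$8.28 = R$1,306,915.20.
EBIT = R$1,306,915.20 − R$506,400 = R$800,515.20.
Degree of operating leverage = R$1,306,915.20 / R$800,515.20 = 1.6326.
So EBIT moves 1.6326 × (-14.8%) = -24.2%.

-24.2%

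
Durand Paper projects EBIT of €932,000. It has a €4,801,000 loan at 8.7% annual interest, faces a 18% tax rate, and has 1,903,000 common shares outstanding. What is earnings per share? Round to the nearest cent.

Interest = €417,687.00, so EBT = €932,000 − €417,687.00 = €514,313.00.
After tax at 18%: net income = €514,313.00 × 0.82 = €421,736.66.
EPS = €421,736.66 ÷ 1,903,000 = €0.22.

€0.22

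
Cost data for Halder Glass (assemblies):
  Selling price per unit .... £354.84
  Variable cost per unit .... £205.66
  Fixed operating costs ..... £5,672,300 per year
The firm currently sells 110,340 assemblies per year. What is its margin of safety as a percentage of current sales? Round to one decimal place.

65.5%

Each unit contributes £354.84 − £205.66 = £149.18. Break-even units = £5,672,300 ÷ £149.18 = 38,023.19; break-even revenue = 38,023.19 × £354.84 = £13,492,149.97.
Actual sales revenue = 110,340 × £354.84 = £39,153,045.60.
Margin of safety = (£39,153,045.60 − £13,492,149.97) ÷ £39,153,045.60 = 65.5%.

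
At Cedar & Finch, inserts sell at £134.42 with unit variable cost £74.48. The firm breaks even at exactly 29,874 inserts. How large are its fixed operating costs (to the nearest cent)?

£1,790,647.56

Each unit contributes £134.42 − £74.48 = £59.94.
Since BE = FC / CM, FC = 29,874 × £59.94 = £1,790,647.56.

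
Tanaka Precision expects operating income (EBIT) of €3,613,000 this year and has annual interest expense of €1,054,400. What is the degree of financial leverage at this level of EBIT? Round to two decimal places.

Annual interest charges come to €1,054,400.00.
DFL = EBIT ÷ (EBIT − I) = €3,613,000 ÷ (€3,613,000 − €1,054,400.00) = €3,613,000 ÷ €2,558,600.00 = 1.4121.

1.41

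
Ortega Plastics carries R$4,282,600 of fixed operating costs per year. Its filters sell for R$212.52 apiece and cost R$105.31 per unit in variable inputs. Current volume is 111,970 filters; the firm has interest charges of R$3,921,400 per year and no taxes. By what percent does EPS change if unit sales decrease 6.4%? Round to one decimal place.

-20.2%

Contribution at this volume is 111,970 × R$107.21 = R$12,004,303.70.
Subtracting fixed costs: EBIT = R$12,004,303.70 − R$4,282,600 = R$7,721,703.70.
Interest = R$3,921,400.00, so EBIT − I = R$3,800,303.70.
DCL = total CM / (EBIT − I) = R$12,004,303.70 / R$3,800,303.70 = 3.1588.
%ΔEPS = DCL × %ΔSales = 3.1588 × -6.4% = -20.2%.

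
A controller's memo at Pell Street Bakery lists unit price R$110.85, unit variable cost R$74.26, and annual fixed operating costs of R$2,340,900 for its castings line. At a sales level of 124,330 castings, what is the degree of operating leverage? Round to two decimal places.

At 124,330 units, contribution = 124,330 × R$36.59 = R$4,549,234.70.
Operating income = contribution − fixed costs = R$4,549,234.70 − R$2,340,900 = R$2,208,334.70.
So DOL = total CM / EBIT = R$4,549,234.70 / R$2,208,334.70 = 2.0600.

2.06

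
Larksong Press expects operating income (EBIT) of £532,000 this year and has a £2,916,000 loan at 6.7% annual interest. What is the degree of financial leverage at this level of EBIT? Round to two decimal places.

Annual interest charges come to £195,372.00.
DFL = EBIT ÷ (EBIT − I) = £532,000 ÷ (£532,000 − £195,372.00) = £532,000 ÷ £336,628.00 = 1.5804.

1.58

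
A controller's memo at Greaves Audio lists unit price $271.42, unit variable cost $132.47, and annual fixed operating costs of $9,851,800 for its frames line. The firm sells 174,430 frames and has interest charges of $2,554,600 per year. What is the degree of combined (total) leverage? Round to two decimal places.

Total contribution margin = 174,430 × $138.95 = $24,237,048.50.
Subtracting fixed costs: EBIT = $24,237,048.50 − $9,851,800 = $14,385,248.50. Interest = $2,554,600.00, so EBIT − I = $11,830,648.50.
DCL = contribution ÷ (EBIT − I) = $24,237,048.50 ÷ $11,830,648.50 = 2.0487.

2.05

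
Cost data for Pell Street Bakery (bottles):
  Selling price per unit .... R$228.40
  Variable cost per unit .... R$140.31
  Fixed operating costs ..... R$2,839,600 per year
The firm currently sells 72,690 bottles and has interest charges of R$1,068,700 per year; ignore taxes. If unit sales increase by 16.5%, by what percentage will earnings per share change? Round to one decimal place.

+42.3%

Contribution at this volume is 72,690 × R$88.09 = R$6,403,262.10.
Operating income = contribution − fixed costs = R$6,403,262.10 − R$2,839,600 = R$3,563,662.10.
After interest of R$1,068,700.00, pre-tax earnings = R$2,494,962.10.
DCL = total CM / (EBIT − I) = R$6,403,262.10 / R$2,494,962.10 = 2.5665.
%ΔEPS = DCL × %ΔSales = 2.5665 × +16.5% = +42.3%.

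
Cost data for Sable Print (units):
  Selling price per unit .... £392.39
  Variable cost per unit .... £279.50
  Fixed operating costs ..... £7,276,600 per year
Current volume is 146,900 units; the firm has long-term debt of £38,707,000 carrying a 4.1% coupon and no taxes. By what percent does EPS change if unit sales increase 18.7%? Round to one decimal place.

At 146,900 units, contribution = 146,900 × £112.89 = £16,583,541.00.
Operating income = contribution − fixed costs = £16,583,541.00 − £7,276,600 = £9,306,941.00.
After interest of £1,586,987.00, pre-tax earnings = £7,719,954.00.
Degree of combined leverage = contribution ÷ (EBIT − I) = £16,583,541.00 ÷ £7,719,954.00 = 2.1481.
EPS therefore changes by 2.1481 × (+18.7%) = +40.2%.

+40.2%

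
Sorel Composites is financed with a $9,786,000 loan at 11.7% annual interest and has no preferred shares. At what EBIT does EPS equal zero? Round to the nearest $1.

Annual interest = 11.7% × $9,786,000 = $1,144,962.00.
With no preferred dividends, EPS = 0 when EBIT exactly covers interest, so the financial break-even EBIT is $1,144,962.00.

$1,144,962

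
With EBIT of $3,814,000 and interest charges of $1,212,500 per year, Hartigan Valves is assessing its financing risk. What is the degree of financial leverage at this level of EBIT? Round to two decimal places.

Interest = $1,212,500.00.
Degree of financial leverage = EBIT / (EBIT − interest) = $3,814,000 / $2,601,500.00 = 1.4661.

1.47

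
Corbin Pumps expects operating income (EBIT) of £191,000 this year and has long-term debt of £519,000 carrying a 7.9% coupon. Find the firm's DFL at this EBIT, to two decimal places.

1.27

Interest = £41,001.00.
DFL = EBIT ÷ (EBIT − I) = £191,000 ÷ (£191,000 − £41,001.00) = £191,000 ÷ £149,999.00 = 1.2733.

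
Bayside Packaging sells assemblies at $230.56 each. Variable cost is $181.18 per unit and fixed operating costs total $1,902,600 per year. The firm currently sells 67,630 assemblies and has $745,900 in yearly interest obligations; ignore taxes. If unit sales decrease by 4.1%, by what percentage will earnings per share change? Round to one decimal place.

-19.8%

At 67,630 units, contribution = 67,630 × $49.38 = $3,339,569.40.
Operating income = contribution − fixed costs = $3,339,569.40 − $1,902,600 = $1,436,969.40.
After interest of $745,900.00, pre-tax earnings = $691,069.40.
DCL = total CM / (EBIT − I) = $3,339,569.40 / $691,069.40 = 4.8325.
%ΔEPS = DCL × %ΔSales = 4.8325 × -4.1% = -19.8%.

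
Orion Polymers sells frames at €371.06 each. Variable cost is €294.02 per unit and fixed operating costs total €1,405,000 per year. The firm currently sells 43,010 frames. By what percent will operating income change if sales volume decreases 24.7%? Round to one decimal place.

Contribution at this volume is 43,010 × €77.04 = €3,313,490.40.
EBIT = €3,313,490.40 − €1,405,000 = €1,908,490.40.
So DOL = total CM / EBIT = €3,313,490.40 / €1,908,490.40 = 1.7362.
So EBIT moves 1.7362 × (-24.7%) = -42.9%.

-42.9%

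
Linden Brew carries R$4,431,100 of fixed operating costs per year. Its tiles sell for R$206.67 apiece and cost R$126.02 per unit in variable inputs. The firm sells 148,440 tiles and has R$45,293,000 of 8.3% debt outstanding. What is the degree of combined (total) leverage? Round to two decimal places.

Contribution at this volume is 148,440 × R$80.65 = R$11,971,686.00.
EBIT = R$11,971,686.00 − R$4,431,100 = R$7,540,586.00. Interest = R$3,759,319.00.
DOL = R$11,971,686.00 ÷ R$7,540,586.00 = 1.5876; DFL = R$7,540,586.00 ÷ R$3,781,267.00 = 1.9942.
Combined leverage = 1.5876 × 1.9942 = 3.1660.

3.17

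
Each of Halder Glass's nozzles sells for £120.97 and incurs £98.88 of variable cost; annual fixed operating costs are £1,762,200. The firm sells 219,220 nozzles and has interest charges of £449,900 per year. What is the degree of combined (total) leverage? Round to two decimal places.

At 219,220 units, contribution = 219,220 × £22.09 = £4,842,569.80.
Operating income = contribution − fixed costs = £4,842,569.80 − £1,762,200 = £3,080,369.80. Interest = £449,900.00, so EBIT − I = £2,630,469.80.
DCL = contribution ÷ (EBIT − I) = £4,842,569.80 ÷ £2,630,469.80 = 1.8410.

1.84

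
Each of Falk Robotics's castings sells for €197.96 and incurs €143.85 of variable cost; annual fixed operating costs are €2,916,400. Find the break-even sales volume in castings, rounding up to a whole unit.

53,898 castings

Unit CM = price − variable cost = €197.96 − €143.85 = €54.11.
Break-even volume = fixed costs ÷ CM per unit = €2,916,400 ÷ €54.11 = 53,897.62, so 53,898 castings.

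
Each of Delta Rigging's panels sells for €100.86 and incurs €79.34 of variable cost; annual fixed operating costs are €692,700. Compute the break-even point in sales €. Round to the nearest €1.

€3,246,548

CM per unit = €100.86 − €79.34 = €21.52; CM ratio = €21.52 / €100.86 = 0.2134.
Break-even sales = FC ÷ CM ratio = €692,700 × €100.86 / €21.52 = €3,246,548.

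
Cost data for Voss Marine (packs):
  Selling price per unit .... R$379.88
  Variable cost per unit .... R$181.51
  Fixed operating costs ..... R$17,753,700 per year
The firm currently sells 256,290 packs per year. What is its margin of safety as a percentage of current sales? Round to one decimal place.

65.1%

Contribution margin per unit = R$379.88 − R$181.51 = R$198.37. Break-even units = R$17,753,700 ÷ R$198.37 = 89,497.91; break-even revenue = 89,497.91 × R$379.88 = R$33,998,465.27.
Actual sales revenue = 256,290 × R$379.88 = R$97,359,445.20.
Margin of safety = (R$97,359,445.20 − R$33,998,465.27) ÷ R$97,359,445.20 = 65.1%.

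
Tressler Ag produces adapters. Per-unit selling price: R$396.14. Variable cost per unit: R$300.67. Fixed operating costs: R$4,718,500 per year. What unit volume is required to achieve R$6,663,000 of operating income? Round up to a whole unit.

119,216 adapters

Each unit contributes R$396.14 − R$300.67 = R$95.47.
Units = (FC + target) / CM = (R$4,718,500 + R$6,663,000) / R$95.47 = 119,215.46, so 119,216 adapters.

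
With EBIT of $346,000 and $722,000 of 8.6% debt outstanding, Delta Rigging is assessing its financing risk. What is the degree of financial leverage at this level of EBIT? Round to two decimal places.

Interest = $62,092.00.
DFL = EBIT ÷ (EBIT − I) = $346,000 ÷ ($346,000 − $62,092.00) = $346,000 ÷ $283,908.00 = 1.2187.

1.22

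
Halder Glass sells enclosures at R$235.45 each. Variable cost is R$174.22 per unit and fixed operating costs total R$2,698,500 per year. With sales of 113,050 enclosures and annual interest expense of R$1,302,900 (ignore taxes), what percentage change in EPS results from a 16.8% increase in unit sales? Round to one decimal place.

+39.8%

Contribution at this volume is 113,050 × R$61.23 = R$6,922,051.50.
Operating income = contribution − fixed costs = R$6,922,051.50 − R$2,698,500 = R$4,223,551.50.
Interest = R$1,302,900.00, so EBIT − I = R$2,920,651.50.
Degree of combined leverage = contribution ÷ (EBIT − I) = R$6,922,051.50 ÷ R$2,920,651.50 = 2.3700.
EPS therefore changes by 2.3700 × (+16.8%) = +39.8%.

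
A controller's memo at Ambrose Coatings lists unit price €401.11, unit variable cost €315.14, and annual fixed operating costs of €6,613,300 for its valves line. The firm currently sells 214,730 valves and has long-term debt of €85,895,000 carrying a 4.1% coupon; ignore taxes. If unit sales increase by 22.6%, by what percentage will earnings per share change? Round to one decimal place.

+50.1%

At 214,730 units, contribution = 214,730 × €85.97 = €18,460,338.10.
Operating income = contribution − fixed costs = €18,460,338.10 − €6,613,300 = €11,847,038.10.
After interest of €3,521,695.00, pre-tax earnings = €8,325,343.10.
DCL = total CM / (EBIT − I) = €18,460,338.10 / €8,325,343.10 = 2.2174.
%ΔEPS = DCL × %ΔSales = 2.2174 × +22.6% = +50.1%.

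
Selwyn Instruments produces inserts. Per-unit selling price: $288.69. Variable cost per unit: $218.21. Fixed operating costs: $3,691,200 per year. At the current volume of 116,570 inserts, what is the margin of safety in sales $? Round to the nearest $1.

$18,533,233

Each unit contributes $288.69 − $218.21 = $70.48. Break-even units = $3,691,200 ÷ $70.48 = 52,372.30; break-even revenue = 52,372.30 × $288.69 = $15,119,360.50.
Actual sales revenue = 116,570 × $288.69 = $33,652,593.30.
Margin of safety = $33,652,593.30 − $15,119,360.50 = $18,533,233.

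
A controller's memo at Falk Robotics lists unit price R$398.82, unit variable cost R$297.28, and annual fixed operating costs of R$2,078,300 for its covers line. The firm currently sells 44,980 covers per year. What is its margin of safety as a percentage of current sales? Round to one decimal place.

Unit CM = price − variable cost = R$398.82 − R$297.28 = R$101.54. Break-even units = R$2,078,300 ÷ R$101.54 = 20,467.80; break-even revenue = 20,467.80 × R$398.82 = R$8,162,966.38.
Current sales = 44,980 × R$398.82 = R$17,938,923.60.
Margin of safety = (R$17,938,923.60 − R$8,162,966.38) ÷ R$17,938,923.60 = 54.5%.

54.5%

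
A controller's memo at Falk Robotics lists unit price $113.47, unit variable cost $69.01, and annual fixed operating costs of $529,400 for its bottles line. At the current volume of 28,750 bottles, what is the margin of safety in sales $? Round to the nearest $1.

$1,911,137

Each unit contributes $113.47 − $69.01 = $44.46. Break-even units = $529,400 ÷ $44.46 = 11,907.33; break-even revenue = 11,907.33 × $113.47 = $1,351,125.01.
Actual sales revenue = 28,750 × $113.47 = $3,262,262.50.
Margin of safety = $3,262,262.50 − $1,351,125.01 = $1,911,137.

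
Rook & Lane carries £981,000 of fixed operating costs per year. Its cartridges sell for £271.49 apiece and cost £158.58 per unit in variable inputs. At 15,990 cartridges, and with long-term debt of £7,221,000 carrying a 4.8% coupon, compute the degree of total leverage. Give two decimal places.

Total contribution margin = 15,990 × £112.91 = £1,805,430.90.
EBIT = £1,805,430.90 − £981,000 = £824,430.90. Interest = £346,608.00.
DOL = £1,805,430.90 ÷ £824,430.90 = 2.1899; DFL = £824,430.90 ÷ £477,822.90 = 1.7254.
DCL = DOL × DFL = 2.1899 × 1.7254 = 3.7785.

3.78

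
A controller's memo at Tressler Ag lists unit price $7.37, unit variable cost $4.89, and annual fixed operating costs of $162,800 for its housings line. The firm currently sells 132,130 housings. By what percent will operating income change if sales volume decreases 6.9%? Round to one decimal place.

Total contribution margin = 132,130 × $2.48 = $327,682.40.
Operating income = contribution − fixed costs = $327,682.40 − $162,800 = $164,882.40.
Degree of operating leverage = $327,682.40 / $164,882.40 = 1.9874.
Operating income changes by 1.9874 × -6.9% = -13.7%.

-13.7%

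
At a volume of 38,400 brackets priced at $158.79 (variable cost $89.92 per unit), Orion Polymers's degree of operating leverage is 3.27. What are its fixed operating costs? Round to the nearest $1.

Contribution at this volume is 38,400 × $68.87 = $2,644,608.00.
DOL = contribution / EBIT, so EBIT = $2,644,608.00 / 3.27 = $808,748.62.
Fixed costs = CM − EBIT = $2,644,608.00 − $808,748.62 = $1,835,859.

$1,835,859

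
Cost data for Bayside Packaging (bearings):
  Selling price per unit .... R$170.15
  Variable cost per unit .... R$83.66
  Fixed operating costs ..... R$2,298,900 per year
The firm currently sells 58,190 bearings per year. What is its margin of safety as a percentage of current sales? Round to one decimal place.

Unit CM = price − variable cost = R$170.15 − R$83.66 = R$86.49. Break-even units = R$2,298,900 ÷ R$86.49 = 26,579.95; break-even revenue = 26,579.95 × R$170.15 = R$4,522,578.74.
Current sales = 58,190 × R$170.15 = R$9,901,028.50.
Margin of safety = (R$9,901,028.50 − R$4,522,578.74) ÷ R$9,901,028.50 = 54.3%.

54.3%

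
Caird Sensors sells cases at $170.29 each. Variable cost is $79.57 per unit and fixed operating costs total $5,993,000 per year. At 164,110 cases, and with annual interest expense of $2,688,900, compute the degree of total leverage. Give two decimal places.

Total contribution margin = 164,110 × $90.72 = $14,888,059.20.
Operating income = contribution − fixed costs = $14,888,059.20 − $5,993,000 = $8,895,059.20. Interest = $2,688,900.00.
DOL = $14,888,059.20 ÷ $8,895,059.20 = 1.6737; DFL = $8,895,059.20 ÷ $6,206,159.20 = 1.4333.
DCL = DOL × DFL = 1.6737 × 1.4333 = 2.3989.

2.40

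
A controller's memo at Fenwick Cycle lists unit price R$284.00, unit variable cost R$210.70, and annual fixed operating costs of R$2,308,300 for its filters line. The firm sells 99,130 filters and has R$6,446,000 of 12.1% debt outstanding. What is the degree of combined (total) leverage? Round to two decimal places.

Total contribution margin = 99,130 × R$73.30 = R$7,266,229.00.
EBIT = R$7,266,229.00 − R$2,308,300 = R$4,957,929.00. Interest = R$779,966.00, so EBIT − I = R$4,177,963.00.
Degree of total leverage = total CM / (EBIT − interest) = R$7,266,229.00 / R$4,177,963.00 = 1.7392.

1.74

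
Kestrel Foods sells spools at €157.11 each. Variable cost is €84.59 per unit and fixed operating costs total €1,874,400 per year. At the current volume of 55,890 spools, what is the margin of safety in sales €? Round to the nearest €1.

Contribution margin per unit = €157.11 − €84.59 = €72.52. Break-even units = €1,874,400 ÷ €72.52 = 25,846.66; break-even revenue = 25,846.66 × €157.11 = €4,060,769.22.
Actual sales revenue = 55,890 × €157.11 = €8,780,877.90.
Margin of safety = €8,780,877.90 − €4,060,769.22 = €4,720,109.

€4,720,109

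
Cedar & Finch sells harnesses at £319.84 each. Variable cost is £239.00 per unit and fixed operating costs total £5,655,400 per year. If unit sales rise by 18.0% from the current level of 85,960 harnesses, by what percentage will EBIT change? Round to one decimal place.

At 85,960 units, contribution = 85,960 × £80.84 = £6,949,006.40.
Subtracting fixed costs: EBIT = £6,949,006.40 − £5,655,400 = £1,293,606.40.
So DOL = total CM / EBIT = £6,949,006.40 / £1,293,606.40 = 5.3718.
%ΔEBIT = DOL × %ΔSales = 5.3718 × +18.0% = +96.7%.

+96.7%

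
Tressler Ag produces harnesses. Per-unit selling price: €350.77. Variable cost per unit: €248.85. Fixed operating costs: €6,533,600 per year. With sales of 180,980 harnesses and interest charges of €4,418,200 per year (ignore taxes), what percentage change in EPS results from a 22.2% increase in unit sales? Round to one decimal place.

Contribution at this volume is 180,980 × €101.92 = €18,445,481.60.
Operating income = contribution − fixed costs = €18,445,481.60 − €6,533,600 = €11,911,881.60.
After interest of €4,418,200.00, pre-tax earnings = €7,493,681.60.
DCL = total CM / (EBIT − I) = €18,445,481.60 / €7,493,681.60 = 2.4615.
EPS therefore changes by 2.4615 × (+22.2%) = +54.6%.

+54.6%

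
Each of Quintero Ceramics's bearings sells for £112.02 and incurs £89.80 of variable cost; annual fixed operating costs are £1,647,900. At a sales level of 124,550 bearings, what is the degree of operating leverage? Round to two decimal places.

Total contribution margin = 124,550 × £22.22 = £2,767,501.00.
Subtracting fixed costs: EBIT = £2,767,501.00 − £1,647,900 = £1,119,601.00.
DOL = contribution ÷ EBIT = £2,767,501.00 ÷ £1,119,601.00 = 2.4719.

2.47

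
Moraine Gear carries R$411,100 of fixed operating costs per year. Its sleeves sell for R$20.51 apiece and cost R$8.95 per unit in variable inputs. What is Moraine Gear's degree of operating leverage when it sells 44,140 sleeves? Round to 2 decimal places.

5.15

At 44,140 units, contribution = 44,140 × R$11.56 = R$510,258.40.
EBIT = R$510,258.40 − R$411,100 = R$99,158.40.
Degree of operating leverage = R$510,258.40 / R$99,158.40 = 5.1459.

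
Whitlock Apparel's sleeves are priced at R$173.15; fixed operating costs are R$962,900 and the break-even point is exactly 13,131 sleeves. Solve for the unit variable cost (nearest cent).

At break-even, FC = Q × (P − VC), so P − VC = R$962,900 ÷ 13,131 = R$73.3303.
Variable cost per unit = R$173.15 − R$73.3303 = R$99.82.

R$99.82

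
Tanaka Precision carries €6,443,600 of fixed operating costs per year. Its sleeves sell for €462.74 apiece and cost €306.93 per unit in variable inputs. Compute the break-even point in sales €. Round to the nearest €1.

CM per unit = €462.74 − €306.93 = €155.81; CM ratio = €155.81 / €462.74 = 0.3367.
Break-even revenue = fixed costs × price ÷ CM = €6,443,600 × €462.74 ÷ €155.81 = €19,136,843.

€19,136,843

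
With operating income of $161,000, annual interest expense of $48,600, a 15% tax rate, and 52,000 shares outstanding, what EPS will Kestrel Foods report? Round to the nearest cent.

$1.84

Interest = $48,600.00, so EBT = $161,000 − $48,600.00 = $112,400.00.
After tax at 15%: net income = $112,400.00 × 0.85 = $95,540.00.
EPS = $95,540.00 ÷ 52,000 = $1.84.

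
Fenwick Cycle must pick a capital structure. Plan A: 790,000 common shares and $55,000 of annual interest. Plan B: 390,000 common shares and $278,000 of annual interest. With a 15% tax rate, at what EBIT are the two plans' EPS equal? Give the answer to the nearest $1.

$495,425

Set EPS_A = EPS_B: (EBIT − $55,000)(1 − 0.15) ÷ 790,000 = (EBIT − $278,000)(1 − 0.15) ÷ 390,000.
The (1 − t) factor cancels: (EBIT − 55,000) × 390,000 = (EBIT − 278,000) × 790,000.
Solving, EBIT = (278,000·790,000 − 55,000·390,000) / (790,000 − 390,000) = 198,170,000,000 / 400,000 = 495,425.00.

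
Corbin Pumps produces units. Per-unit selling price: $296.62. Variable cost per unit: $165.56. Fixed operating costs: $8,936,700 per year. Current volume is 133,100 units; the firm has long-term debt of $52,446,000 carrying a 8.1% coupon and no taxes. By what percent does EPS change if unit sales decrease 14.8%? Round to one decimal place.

Contribution at this volume is 133,100 × $131.06 = $17,444,086.00.
Operating income = contribution − fixed costs = $17,444,086.00 − $8,936,700 = $8,507,386.00.
After interest of $4,248,126.00, pre-tax earnings = $4,259,260.00.
Degree of combined leverage = contribution ÷ (EBIT − I) = $17,444,086.00 ÷ $4,259,260.00 = 4.0956.
EPS therefore changes by 4.0956 × (-14.8%) = -60.6%.

-60.6%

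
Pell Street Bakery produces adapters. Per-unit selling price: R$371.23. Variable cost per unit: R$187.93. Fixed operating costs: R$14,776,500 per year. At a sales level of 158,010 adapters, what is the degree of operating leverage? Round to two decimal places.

Total contribution margin = 158,010 × R$183.30 = R$28,963,233.00.
Operating income = contribution − fixed costs = R$28,963,233.00 − R$14,776,500 = R$14,186,733.00.
So DOL = total CM / EBIT = R$28,963,233.00 / R$14,186,733.00 = 2.0416.

2.04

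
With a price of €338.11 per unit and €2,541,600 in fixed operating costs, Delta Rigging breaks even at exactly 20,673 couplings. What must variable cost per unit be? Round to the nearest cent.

€215.17

Contribution per unit must be FC / Q = €2,541,600 / 20,673 = €122.9430.
Variable cost per unit = €338.11 − €122.9430 = €215.17.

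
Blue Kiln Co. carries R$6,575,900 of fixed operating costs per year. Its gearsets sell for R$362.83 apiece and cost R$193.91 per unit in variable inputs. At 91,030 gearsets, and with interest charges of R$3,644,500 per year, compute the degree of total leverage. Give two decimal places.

2.98

Total contribution margin = 91,030 × R$168.92 = R$15,376,787.60.
Subtracting fixed costs: EBIT = R$15,376,787.60 − R$6,575,900 = R$8,800,887.60. Interest = R$3,644,500.00, so EBIT − I = R$5,156,387.60.
Degree of total leverage = total CM / (EBIT − interest) = R$15,376,787.60 / R$5,156,387.60 = 2.9821.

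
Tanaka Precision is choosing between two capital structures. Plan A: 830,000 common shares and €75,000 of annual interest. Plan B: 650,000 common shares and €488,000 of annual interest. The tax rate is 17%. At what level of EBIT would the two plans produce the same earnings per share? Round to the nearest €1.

€1,979,389

At indifference, (EBIT − 75,000)(1 − t)/830,000 = (EBIT − 488,000)(1 − t)/650,000.
Cancelling (1 − t) and cross-multiplying: 650,000·(EBIT − 75,000) = 830,000·(EBIT − 488,000).
EBIT × (830,000 − 650,000) = 488,000 × 830,000 − 75,000 × 650,000 = 356,290,000,000, so EBIT = 356,290,000,000 ÷ 180,000 = 1,979,388.89.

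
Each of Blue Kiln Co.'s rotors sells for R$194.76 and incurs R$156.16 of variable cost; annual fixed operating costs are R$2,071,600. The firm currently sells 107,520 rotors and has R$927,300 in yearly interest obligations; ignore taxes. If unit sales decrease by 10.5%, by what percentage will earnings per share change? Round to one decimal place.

Total contribution margin = 107,520 × R$38.60 = R$4,150,272.00.
Operating income = contribution − fixed costs = R$4,150,272.00 − R$2,071,600 = R$2,078,672.00.
After interest of R$927,300.00, pre-tax earnings = R$1,151,372.00.
Degree of combined leverage = contribution ÷ (EBIT − I) = R$4,150,272.00 ÷ R$1,151,372.00 = 3.6046.
%ΔEPS = DCL × %ΔSales = 3.6046 × -10.5% = -37.8%.

-37.8%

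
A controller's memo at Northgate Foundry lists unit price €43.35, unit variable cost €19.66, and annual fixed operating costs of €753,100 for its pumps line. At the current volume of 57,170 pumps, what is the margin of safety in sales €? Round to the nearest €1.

€1,100,232

Contribution margin per unit = €43.35 − €19.66 = €23.69. Break-even units = €753,100 ÷ €23.69 = 31,789.78; break-even revenue = 31,789.78 × €43.35 = €1,378,087.17.
Current sales = 57,170 × €43.35 = €2,478,319.50.
Margin of safety = €2,478,319.50 − €1,378,087.17 = €1,100,232.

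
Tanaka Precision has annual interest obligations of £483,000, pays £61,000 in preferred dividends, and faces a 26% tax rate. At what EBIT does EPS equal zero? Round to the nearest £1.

Preferred dividends are paid after tax, so their pre-tax equivalent is £61,000 ÷ (1 − 0.26) = £82,432.43.
Financial break-even EBIT = interest + D_p ÷ (1 − t) = £483,000 + £82,432.43 = £565,432.43.

£565,432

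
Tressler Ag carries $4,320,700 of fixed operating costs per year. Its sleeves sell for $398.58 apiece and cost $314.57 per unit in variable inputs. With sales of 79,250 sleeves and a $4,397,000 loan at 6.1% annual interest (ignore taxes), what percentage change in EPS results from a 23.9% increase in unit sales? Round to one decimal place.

Total contribution margin = 79,250 × $84.01 = $6,657,792.50.
EBIT = $6,657,792.50 − $4,320,700 = $2,337,092.50.
After interest of $268,217.00, pre-tax earnings = $2,068,875.50.
Degree of combined leverage = contribution ÷ (EBIT − I) = $6,657,792.50 ÷ $2,068,875.50 = 3.2181.
EPS therefore changes by 3.2181 × (+23.9%) = +76.9%.

+76.9%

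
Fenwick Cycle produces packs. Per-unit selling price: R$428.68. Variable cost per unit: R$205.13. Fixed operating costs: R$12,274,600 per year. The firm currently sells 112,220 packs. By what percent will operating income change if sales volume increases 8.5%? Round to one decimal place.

+16.6%

Total contribution margin = 112,220 × R$223.55 = R$25,086,781.00.
Operating income = contribution − fixed costs = R$25,086,781.00 − R$12,274,600 = R$12,812,181.00.
So DOL = total CM / EBIT = R$25,086,781.00 / R$12,812,181.00 = 1.9580.
So EBIT moves 1.9580 × (+8.5%) = +16.6%.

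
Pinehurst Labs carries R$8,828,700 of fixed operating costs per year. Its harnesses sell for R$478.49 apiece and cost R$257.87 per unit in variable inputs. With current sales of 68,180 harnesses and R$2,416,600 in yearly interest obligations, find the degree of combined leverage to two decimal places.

3.96

Contribution at this volume is 68,180 × R$220.62 = R$15,041,871.60.
EBIT = R$15,041,871.60 − R$8,828,700 = R$6,213,171.60. Interest = R$2,416,600.00.
DOL = R$15,041,871.60 ÷ R$6,213,171.60 = 2.4210; DFL = R$6,213,171.60 ÷ R$3,796,571.60 = 1.6365.
Combined leverage = 2.4210 × 1.6365 = 3.9620.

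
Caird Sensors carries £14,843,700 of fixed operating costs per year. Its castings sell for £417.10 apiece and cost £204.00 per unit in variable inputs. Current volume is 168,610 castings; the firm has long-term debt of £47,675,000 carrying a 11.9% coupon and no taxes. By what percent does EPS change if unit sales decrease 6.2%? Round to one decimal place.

-14.5%

Total contribution margin = 168,610 × £213.10 = £35,930,791.00.
Operating income = contribution − fixed costs = £35,930,791.00 − £14,843,700 = £21,087,091.00.
Interest = £5,673,325.00, so EBIT − I = £15,413,766.00.
DCL = total CM / (EBIT − I) = £35,930,791.00 / £15,413,766.00 = 2.3311.
EPS therefore changes by 2.3311 × (-6.2%) = -14.5%.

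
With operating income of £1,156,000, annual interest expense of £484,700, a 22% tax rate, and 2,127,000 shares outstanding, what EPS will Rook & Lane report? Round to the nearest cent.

Pre-tax income = £1,156,000 − £484,700.00 = £671,300.00.
Net income = £671,300.00 × (1 − 0.22) = £523,614.00.
Per share: £523,614.00 / 2,127,000 shares = £0.25.

£0.25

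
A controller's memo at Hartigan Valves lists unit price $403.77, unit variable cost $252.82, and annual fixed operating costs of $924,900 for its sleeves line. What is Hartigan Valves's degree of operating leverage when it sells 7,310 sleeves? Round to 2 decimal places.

6.18

At 7,310 units, contribution = 7,310 × $150.95 = $1,103,444.50.
Subtracting fixed costs: EBIT = $1,103,444.50 − $924,900 = $178,544.50.
So DOL = total CM / EBIT = $1,103,444.50 / $178,544.50 = 6.1802.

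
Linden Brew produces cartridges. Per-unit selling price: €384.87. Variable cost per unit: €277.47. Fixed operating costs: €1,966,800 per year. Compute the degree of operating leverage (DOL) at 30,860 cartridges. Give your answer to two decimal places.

At 30,860 units, contribution = 30,860 × €107.40 = €3,314,364.00.
Operating income = contribution − fixed costs = €3,314,364.00 − €1,966,800 = €1,347,564.00.
Degree of operating leverage = €3,314,364.00 / €1,347,564.00 = 2.4595.

2.46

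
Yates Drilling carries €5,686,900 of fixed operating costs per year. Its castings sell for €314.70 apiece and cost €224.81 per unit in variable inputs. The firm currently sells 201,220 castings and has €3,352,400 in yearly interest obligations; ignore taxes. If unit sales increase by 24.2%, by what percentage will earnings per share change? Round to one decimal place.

+48.4%

At 201,220 units, contribution = 201,220 × €89.89 = €18,087,665.80.
Subtracting fixed costs: EBIT = €18,087,665.80 − €5,686,900 = €12,400,765.80.
After interest of €3,352,400.00, pre-tax earnings = €9,048,365.80.
DCL = total CM / (EBIT − I) = €18,087,665.80 / €9,048,365.80 = 1.9990.
%ΔEPS = DCL × %ΔSales = 1.9990 × +24.2% = +48.4%.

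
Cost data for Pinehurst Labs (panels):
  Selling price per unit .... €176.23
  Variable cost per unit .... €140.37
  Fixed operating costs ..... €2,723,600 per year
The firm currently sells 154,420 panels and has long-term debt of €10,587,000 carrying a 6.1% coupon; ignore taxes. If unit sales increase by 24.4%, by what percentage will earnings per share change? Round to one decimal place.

Contribution at this volume is 154,420 × €35.86 = €5,537,501.20.
EBIT = €5,537,501.20 − €2,723,600 = €2,813,901.20.
Interest = €645,807.00, so EBIT − I = €2,168,094.20.
DCL = total CM / (EBIT − I) = €5,537,501.20 / €2,168,094.20 = 2.5541.
EPS therefore changes by 2.5541 × (+24.4%) = +62.3%.

+62.3%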